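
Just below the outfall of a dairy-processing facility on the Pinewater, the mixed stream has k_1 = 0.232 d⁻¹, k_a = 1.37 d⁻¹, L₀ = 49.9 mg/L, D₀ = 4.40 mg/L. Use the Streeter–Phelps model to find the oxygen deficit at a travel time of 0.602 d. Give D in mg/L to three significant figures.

D ≈ 6.32 mg/L

k_1 L₀/(k_a−k_1) = 0.232×49.9/(1.37−0.232) = 11.58/1.138 = 10.17 mg/L.
e^(−k_1 t) = e^(−0.232×0.6020) = 0.8697; e^(−k_a t) = e^(−1.37×0.6020) = 0.4383.
D = 10.17 × (0.8697 − 0.4383) + 4.40 × 0.4383 = 4.388 + 1.929 = 6.316 mg/L.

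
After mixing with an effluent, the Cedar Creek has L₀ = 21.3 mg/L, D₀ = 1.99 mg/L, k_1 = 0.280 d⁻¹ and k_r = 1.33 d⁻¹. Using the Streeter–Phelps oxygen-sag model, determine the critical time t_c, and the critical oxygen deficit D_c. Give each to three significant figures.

t_c ≈ 1.07 d; D_c ≈ 3.32 mg/L

At the critical point dD/dt = 0, so k_1 L₀ e^(−k_1 t) = k_r D. Substituting D(t) from the Streeter–Phelps equation and solving for t gives
t_c = ln[(k_r/k_1)(1 − D₀(k_r−k_1)/(k_1 L₀))] / (k_r−k_1).
Here k_r−k_1 = 1.050 d⁻¹ and 1 − D₀(k_r−k_1)/(k_1 L₀) = 1 − 1.99×1.050/(0.280×21.3) = 0.6496, so
t_c = ln(4.750 × 0.6496) / 1.050 = 1.127 / 1.050 = 1.073 d.
L(t_c) = L₀ e^(−k_1 t_c) = 21.3 × 0.7405 = 15.77 mg/L, and at the critical point k_r D_c = k_1 L, so D_c = (0.280/1.33) × 15.77 = 3.320 mg/L.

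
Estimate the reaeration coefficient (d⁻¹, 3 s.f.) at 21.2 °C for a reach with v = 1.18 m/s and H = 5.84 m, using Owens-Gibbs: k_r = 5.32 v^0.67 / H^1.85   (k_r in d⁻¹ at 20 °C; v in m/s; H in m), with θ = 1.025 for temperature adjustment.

k_r ≈ 0.234 d⁻¹

k_r(20) = 5.32 × 1.18^0.67 / 5.84^1.85 = 5.32 × 1.117 / 26.17 = 0.2271 d⁻¹.
k_r(21.2) = 0.2271 × 1.025^(21.2−20) = 0.2271 × 1.030 = 0.2339 d⁻¹.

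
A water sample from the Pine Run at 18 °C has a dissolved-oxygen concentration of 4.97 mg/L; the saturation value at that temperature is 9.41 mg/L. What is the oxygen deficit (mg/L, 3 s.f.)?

D = C_s − C = 9.41 − 4.97 = 4.44 mg/L.

D ≈ 4.44 mg/L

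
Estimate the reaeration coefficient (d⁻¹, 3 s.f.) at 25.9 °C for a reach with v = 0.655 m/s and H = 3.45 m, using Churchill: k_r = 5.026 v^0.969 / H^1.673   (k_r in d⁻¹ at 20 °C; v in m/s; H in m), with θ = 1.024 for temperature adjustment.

k_r(20) = 5.026 × 0.655^0.969 / 3.45^1.673 = 5.026 × 0.6636 / 7.939 = 0.4201 d⁻¹.
k_r(25.9) = 0.4201 × 1.024^(25.9−20) = 0.4201 × 1.150 = 0.4832 d⁻¹.

k_r ≈ 0.483 d⁻¹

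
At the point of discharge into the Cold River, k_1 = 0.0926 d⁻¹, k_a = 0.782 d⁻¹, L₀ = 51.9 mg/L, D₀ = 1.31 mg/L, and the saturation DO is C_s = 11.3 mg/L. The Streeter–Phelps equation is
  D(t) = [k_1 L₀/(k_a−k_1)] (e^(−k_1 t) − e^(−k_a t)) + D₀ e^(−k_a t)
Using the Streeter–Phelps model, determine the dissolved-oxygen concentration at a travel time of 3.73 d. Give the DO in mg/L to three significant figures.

DO ≈ 6.67 mg/L

k_1 L₀/(k_a−k_1) = 0.0926×51.9/(0.782−0.0926) = 4.806/0.6894 = 6.971 mg/L.
e^(−k_1 t) = e^(−0.0926×3.730) = 0.7079; e^(−k_a t) = e^(−0.782×3.730) = 0.05410.
D = 6.971 × (0.7079 − 0.05410) + 1.31 × 0.05410 = 4.558 + 0.07088 = 4.629 mg/L.
DO = C_s − D = 11.3 − 4.629 = 6.671 mg/L.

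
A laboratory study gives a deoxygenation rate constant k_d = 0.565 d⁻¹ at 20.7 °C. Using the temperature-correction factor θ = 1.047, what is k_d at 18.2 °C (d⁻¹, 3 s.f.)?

k_d ≈ 0.504 d⁻¹

k_d(T₂) = k_d(T₁) · θ^(T₂−T₁) = 0.565 × 1.047^(18.2−20.7)
= 0.565 × 1.047^-2.50 = 0.565 × 0.8915 = 0.5037 d⁻¹.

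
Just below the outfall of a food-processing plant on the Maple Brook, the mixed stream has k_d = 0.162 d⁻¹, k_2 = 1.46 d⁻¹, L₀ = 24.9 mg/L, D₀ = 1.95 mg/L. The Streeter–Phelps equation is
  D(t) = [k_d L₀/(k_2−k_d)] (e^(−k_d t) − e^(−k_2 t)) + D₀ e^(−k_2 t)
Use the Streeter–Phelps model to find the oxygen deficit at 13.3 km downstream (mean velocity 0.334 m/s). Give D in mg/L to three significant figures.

Travel time t = x/v = 13.3 km / (0.334 m/s) = 13300 m / 0.334 m/s = 39820 s = 0.4609 d.
k_d L₀/(k_2−k_d) = 0.162×24.9/(1.46−0.162) = 4.034/1.298 = 3.108 mg/L.
e^(−k_d t) = e^(−0.162×0.4609) = 0.9281; e^(−k_2 t) = e^(−1.46×0.4609) = 0.5102.
D = 3.108 × (0.9281 − 0.5102) + 1.95 × 0.5102 = 1.298 + 0.9950 = 2.293 mg/L.

D ≈ 2.29 mg/L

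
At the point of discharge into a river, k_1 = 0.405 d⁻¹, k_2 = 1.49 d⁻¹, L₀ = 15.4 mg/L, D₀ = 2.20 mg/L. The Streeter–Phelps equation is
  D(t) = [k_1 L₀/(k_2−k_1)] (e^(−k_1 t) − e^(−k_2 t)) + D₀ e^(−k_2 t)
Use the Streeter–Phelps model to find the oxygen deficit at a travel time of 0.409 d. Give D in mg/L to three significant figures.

k_1 L₀/(k_2−k_1) = 0.405×15.4/(1.49−0.405) = 6.237/1.085 = 5.748 mg/L.
e^(−k_1 t) = e^(−0.405×0.4090) = 0.8473; e^(−k_2 t) = e^(−1.49×0.4090) = 0.5437.
D = 5.748 × (0.8473 − 0.5437) + 2.20 × 0.5437 = 1.746 + 1.196 = 2.942 mg/L.

D ≈ 2.94 mg/L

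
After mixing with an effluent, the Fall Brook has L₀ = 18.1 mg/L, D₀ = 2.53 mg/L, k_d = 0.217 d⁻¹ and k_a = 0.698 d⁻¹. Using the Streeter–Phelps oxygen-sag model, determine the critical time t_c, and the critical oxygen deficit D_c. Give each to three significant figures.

t_c ≈ 1.66 d; D_c ≈ 3.93 mg/L

With k_a/k_d = 3.217 and 1 − D₀(k_a−k_d)/(k_d L₀) = 0.6902,
t_c = ln(3.217 × 0.6902) / (0.698 − 0.217) = ln(2.220) / 0.4810 = 0.7975/0.4810 = 1.658 d.
L(t_c) = L₀ e^(−k_d t_c) = 18.1 × 0.6978 = 12.63 mg/L, and at the critical point k_a D_c = k_d L, so D_c = (0.217/0.698) × 12.63 = 3.927 mg/L.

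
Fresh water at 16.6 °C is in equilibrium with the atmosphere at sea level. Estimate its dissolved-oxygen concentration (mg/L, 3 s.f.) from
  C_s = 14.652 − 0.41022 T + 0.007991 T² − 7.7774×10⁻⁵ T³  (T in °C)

C_s ≈ 9.69 mg/L

C_s = 14.652 − 0.41022×16.6 + 0.007991×16.6² − 7.7774×10⁻⁵×16.6³ = 9.689 mg/L.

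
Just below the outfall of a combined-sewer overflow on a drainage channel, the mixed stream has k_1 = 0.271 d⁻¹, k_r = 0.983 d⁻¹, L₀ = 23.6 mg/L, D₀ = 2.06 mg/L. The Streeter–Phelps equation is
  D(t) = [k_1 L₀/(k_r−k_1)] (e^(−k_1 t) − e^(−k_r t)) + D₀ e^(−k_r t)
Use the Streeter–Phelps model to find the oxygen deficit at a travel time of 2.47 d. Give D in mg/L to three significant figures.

D ≈ 3.99 mg/L

k_1 L₀/(k_r−k_1) = 0.271×23.6/(0.983−0.271) = 6.396/0.7120 = 8.983 mg/L.
e^(−k_1 t) = e^(−0.271×2.470) = 0.5120; e^(−k_r t) = e^(−0.983×2.470) = 0.08821.
D = 8.983 × (0.5120 − 0.08821) + 2.06 × 0.08821 = 3.807 + 0.1817 = 3.989 mg/L.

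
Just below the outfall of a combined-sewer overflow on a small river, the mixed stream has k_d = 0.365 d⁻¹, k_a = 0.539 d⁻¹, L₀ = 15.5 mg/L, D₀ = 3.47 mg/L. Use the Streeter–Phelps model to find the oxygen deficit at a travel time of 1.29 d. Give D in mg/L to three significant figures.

D ≈ 5.81 mg/L

k_d L₀/(k_a−k_d) = 0.365×15.5/(0.539−0.365) = 5.657/0.1740 = 32.51 mg/L.
e^(−k_d t) = e^(−0.365×1.290) = 0.6245; e^(−k_a t) = e^(−0.539×1.290) = 0.4989.
D = 32.51 × (0.6245 − 0.4989) + 3.47 × 0.4989 = 4.082 + 1.731 = 5.813 mg/L.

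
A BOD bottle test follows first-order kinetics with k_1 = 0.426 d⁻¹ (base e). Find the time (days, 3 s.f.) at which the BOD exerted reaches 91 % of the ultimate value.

y/L₀ = 1 − e^(−k_1 t) = 0.91 ⇒ e^(−k_1 t) = 0.0900
t = −ln(0.0900) / 0.426 = 2.408 / 0.426 = 5.652 d.

t ≈ 5.65 d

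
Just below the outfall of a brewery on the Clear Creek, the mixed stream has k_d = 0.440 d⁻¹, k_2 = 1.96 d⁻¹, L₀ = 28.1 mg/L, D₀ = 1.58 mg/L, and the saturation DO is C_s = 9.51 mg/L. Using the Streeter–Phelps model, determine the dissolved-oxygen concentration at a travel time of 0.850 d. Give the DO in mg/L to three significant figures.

k_d L₀/(k_2−k_d) = 0.440×28.1/(1.96−0.440) = 12.36/1.520 = 8.134 mg/L.
e^(−k_d t) = e^(−0.440×0.8500) = 0.6880; e^(−k_2 t) = e^(−1.96×0.8500) = 0.1890.
D = 8.134 × (0.6880 − 0.1890) + 1.58 × 0.1890 = 4.059 + 0.2986 = 4.357 mg/L.
DO = C_s − D = 9.51 − 4.357 = 5.153 mg/L.

DO ≈ 5.15 mg/L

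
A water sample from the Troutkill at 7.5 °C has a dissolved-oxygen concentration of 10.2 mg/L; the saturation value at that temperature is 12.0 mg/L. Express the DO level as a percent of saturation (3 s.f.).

% saturation = C/C_s × 100 = 10.2/12.0 × 100 = 85.0 %.

85.0 % saturation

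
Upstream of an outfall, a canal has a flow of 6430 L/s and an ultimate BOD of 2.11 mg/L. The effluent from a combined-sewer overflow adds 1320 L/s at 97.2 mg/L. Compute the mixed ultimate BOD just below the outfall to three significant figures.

Flow-weighted mixing: C = (Q_r C_r + Q_w C_w)/(Q_r + Q_w)
= (6430×2.11 + 1320×97.2)/(6430 + 1320) = 141900/7750 = 18.31 mg/L.

18.3 mg/L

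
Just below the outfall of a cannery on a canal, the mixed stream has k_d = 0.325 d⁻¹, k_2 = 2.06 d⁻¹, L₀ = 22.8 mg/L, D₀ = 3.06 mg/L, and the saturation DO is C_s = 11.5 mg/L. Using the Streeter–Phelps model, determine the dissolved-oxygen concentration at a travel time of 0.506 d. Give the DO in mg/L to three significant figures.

k_d L₀/(k_2−k_d) = 0.325×22.8/(2.06−0.325) = 7.410/1.735 = 4.271 mg/L.
e^(−k_d t) = e^(−0.325×0.5060) = 0.8484; e^(−k_2 t) = e^(−2.06×0.5060) = 0.3526.
D = 4.271 × (0.8484 − 0.3526) + 3.06 × 0.3526 = 2.117 + 1.079 = 3.196 mg/L.
DO = C_s − D = 11.5 − 3.196 = 8.304 mg/L.

DO ≈ 8.30 mg/L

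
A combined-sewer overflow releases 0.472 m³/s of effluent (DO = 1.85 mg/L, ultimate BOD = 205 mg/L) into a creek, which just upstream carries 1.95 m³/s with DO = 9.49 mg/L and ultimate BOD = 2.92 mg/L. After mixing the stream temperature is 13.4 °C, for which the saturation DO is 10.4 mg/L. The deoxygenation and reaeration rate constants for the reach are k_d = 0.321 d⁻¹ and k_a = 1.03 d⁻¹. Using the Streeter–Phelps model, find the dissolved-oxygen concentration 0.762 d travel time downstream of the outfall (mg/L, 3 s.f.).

DO ≈ 3.05 mg/L

Mixed DO = (1.95×9.49 + 0.472×1.85)/(1.95+0.472) = 19.38/2.422 = 8.001 mg/L.
Mixed L₀ = (1.95×2.92 + 0.472×205)/(2.422) = 102.5/2.422 = 42.30 mg/L.
Initial deficit D₀ = C_s − DO₀ = 10.4 − 8.001 = 2.399 mg/L.
D(0.762) = [0.321×42.30/(1.03−0.321)](e^(−0.321×0.762) − e^(−1.03×0.762)) + 2.399 e^(−1.03×0.762)
= 19.15 × (0.7830 − 0.4562) + 2.399 × 0.4562 = 7.354 mg/L.
DO = 10.4 − 7.354 = 3.046 mg/L.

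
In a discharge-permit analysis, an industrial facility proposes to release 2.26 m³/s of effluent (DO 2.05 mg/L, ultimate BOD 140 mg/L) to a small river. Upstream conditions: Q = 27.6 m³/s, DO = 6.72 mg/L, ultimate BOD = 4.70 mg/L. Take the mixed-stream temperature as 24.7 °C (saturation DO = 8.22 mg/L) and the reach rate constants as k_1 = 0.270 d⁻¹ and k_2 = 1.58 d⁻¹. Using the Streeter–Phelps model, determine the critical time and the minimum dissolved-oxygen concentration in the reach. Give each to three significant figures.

Mixed DO = (27.6×6.72 + 2.26×2.05)/(27.6+2.26) = 190.1/29.86 = 6.367 mg/L.
Mixed L₀ = (27.6×4.70 + 2.26×140)/(29.86) = 446.1/29.86 = 14.94 mg/L.
Initial deficit D₀ = C_s − DO₀ = 8.22 − 6.367 = 1.853 mg/L.
t_c = (1/1.310) ln[(1.58/0.270)(1 − 1.853×1.310/(0.270×14.94))] = 0.7634 × ln(2.330) = 0.6456 d.
D_c = (0.270/1.58) × 14.94 × e^(−0.270×0.6456) = 0.1709 × 14.94 × 0.8400 = 2.145 mg/L.
Minimum DO = 8.22 − 2.145 = 6.075 mg/L.

t_c ≈ 0.646 d; minimum DO ≈ 6.08 mg/L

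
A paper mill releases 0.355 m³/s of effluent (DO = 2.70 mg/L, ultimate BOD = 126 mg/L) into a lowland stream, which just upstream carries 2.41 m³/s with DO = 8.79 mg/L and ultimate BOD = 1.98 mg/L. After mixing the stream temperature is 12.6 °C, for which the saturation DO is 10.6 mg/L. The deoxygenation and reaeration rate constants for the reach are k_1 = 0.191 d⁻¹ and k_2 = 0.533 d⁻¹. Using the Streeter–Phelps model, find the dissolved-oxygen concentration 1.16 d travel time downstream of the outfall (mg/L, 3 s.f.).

Mixed DO = (2.41×8.79 + 0.355×2.70)/(2.41+0.355) = 22.14/2.765 = 8.008 mg/L.
Mixed L₀ = (2.41×1.98 + 0.355×126)/(2.765) = 49.50/2.765 = 17.90 mg/L.
Initial deficit D₀ = C_s − DO₀ = 10.6 − 8.008 = 2.592 mg/L.
D(1.16) = [0.191×17.90/(0.533−0.191)](e^(−0.191×1.16) − e^(−0.533×1.16)) + 2.592 e^(−0.533×1.16)
= 9.998 × (0.8013 − 0.5389) + 2.592 × 0.5389 = 4.020 mg/L.
DO = 10.6 − 4.020 = 6.580 mg/L.

DO ≈ 6.58 mg/L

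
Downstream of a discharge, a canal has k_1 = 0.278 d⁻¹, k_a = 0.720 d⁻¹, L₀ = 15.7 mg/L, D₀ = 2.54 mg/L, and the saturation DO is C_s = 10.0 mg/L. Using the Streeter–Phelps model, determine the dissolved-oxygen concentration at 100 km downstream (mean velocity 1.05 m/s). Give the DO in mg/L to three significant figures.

Travel time t = x/v = 100 km / (1.05 m/s) = 100000 m / 1.05 m/s = 95240 s = 1.102 d.
k_1 L₀/(k_a−k_1) = 0.278×15.7/(0.720−0.278) = 4.365/0.4420 = 9.875 mg/L.
e^(−k_1 t) = e^(−0.278×1.102) = 0.7361; e^(−k_a t) = e^(−0.720×1.102) = 0.4522.
D = 9.875 × (0.7361 − 0.4522) + 2.54 × 0.4522 = 2.803 + 1.149 = 3.952 mg/L.
DO = C_s − D = 10.0 − 3.952 = 6.048 mg/L.

DO ≈ 6.05 mg/L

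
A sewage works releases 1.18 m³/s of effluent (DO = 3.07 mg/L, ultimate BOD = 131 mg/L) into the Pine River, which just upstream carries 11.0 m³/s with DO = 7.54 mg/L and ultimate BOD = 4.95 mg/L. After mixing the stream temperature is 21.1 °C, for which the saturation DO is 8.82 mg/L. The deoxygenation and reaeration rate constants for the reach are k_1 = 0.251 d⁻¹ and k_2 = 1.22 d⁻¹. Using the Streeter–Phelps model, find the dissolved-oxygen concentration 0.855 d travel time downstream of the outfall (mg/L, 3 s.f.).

Mixed DO = (11.0×7.54 + 1.18×3.07)/(11.0+1.18) = 86.56/12.18 = 7.107 mg/L.
Mixed L₀ = (11.0×4.95 + 1.18×131)/(12.18) = 209.0/12.18 = 17.16 mg/L.
Initial deficit D₀ = C_s − DO₀ = 8.82 − 7.107 = 1.713 mg/L.
D(0.855) = [0.251×17.16/(1.22−0.251)](e^(−0.251×0.855) − e^(−1.22×0.855)) + 1.713 e^(−1.22×0.855)
= 4.445 × (0.8069 − 0.3524) + 1.713 × 0.3524 = 2.624 mg/L.
DO = 8.82 − 2.624 = 6.196 mg/L.

DO ≈ 6.20 mg/L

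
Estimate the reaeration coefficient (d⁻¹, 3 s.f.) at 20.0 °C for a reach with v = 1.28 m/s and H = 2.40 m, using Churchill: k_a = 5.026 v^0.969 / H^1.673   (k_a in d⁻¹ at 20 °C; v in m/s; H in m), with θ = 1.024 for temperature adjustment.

k_a ≈ 1.48 d⁻¹

k_a(20) = 5.026 × 1.28^0.969 / 2.40^1.673 = 5.026 × 1.270 / 4.326 = 1.476 d⁻¹.
k_a(20.0) = 1.476 × 1.024^(20.0−20) = 1.476 × 1.000 = 1.476 d⁻¹.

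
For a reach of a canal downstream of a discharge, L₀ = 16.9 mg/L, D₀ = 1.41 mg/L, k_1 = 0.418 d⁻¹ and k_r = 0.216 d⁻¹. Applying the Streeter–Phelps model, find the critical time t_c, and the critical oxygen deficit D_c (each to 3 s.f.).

t_c ≈ 3.07 d; D_c ≈ 9.05 mg/L

With k_r/k_1 = 0.5167 and 1 − D₀(k_r−k_1)/(k_1 L₀) = 1.040,
t_c = ln(0.5167 × 1.040) / (0.216 − 0.418) = ln(0.5376) / -0.2020 = -0.6207/-0.2020 = 3.073 d.
D_c = (k_1/k_r) L₀ e^(−k_1 t_c) = (0.418/0.216) × 16.9 × e^(−0.418×3.073) = 1.935 × 16.9 × 0.2768 = 9.053 mg/L.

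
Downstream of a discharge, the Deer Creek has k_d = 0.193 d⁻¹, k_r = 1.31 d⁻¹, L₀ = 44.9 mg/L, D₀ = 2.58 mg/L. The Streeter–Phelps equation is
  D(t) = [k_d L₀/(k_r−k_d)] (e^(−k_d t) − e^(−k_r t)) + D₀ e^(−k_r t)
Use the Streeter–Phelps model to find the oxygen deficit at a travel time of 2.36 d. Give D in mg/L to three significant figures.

k_d L₀/(k_r−k_d) = 0.193×44.9/(1.31−0.193) = 8.666/1.117 = 7.758 mg/L.
e^(−k_d t) = e^(−0.193×2.360) = 0.6341; e^(−k_r t) = e^(−1.31×2.360) = 0.04543.
D = 7.758 × (0.6341 − 0.04543) + 2.58 × 0.04543 = 4.567 + 0.1172 = 4.684 mg/L.

D ≈ 4.68 mg/L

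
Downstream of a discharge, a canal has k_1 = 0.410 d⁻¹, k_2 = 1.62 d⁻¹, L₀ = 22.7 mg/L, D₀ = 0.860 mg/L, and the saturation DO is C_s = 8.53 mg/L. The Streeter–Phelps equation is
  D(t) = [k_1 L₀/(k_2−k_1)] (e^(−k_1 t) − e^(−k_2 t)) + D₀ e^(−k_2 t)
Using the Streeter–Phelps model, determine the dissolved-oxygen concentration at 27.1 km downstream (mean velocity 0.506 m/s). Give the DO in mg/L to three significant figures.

Travel time t = x/v = 27.1 km / (0.506 m/s) = 27100 m / 0.506 m/s = 53560 s = 0.6199 d.
k_1 L₀/(k_2−k_1) = 0.410×22.7/(1.62−0.410) = 9.307/1.210 = 7.692 mg/L.
e^(−k_1 t) = e^(−0.410×0.6199) = 0.7756; e^(−k_2 t) = e^(−1.62×0.6199) = 0.3663.
D = 7.692 × (0.7756 − 0.3663) + 0.860 × 0.3663 = 3.148 + 0.3151 = 3.463 mg/L.
DO = C_s − D = 8.53 − 3.463 = 5.067 mg/L.

DO ≈ 5.07 mg/L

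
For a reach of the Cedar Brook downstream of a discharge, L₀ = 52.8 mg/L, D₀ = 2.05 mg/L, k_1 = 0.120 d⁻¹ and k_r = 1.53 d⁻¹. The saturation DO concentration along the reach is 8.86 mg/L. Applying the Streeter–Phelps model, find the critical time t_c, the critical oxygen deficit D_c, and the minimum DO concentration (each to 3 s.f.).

t_c ≈ 1.37 d; D_c ≈ 3.51 mg/L; min DO ≈ 5.35 mg/L

At the critical point dD/dt = 0, so k_1 L₀ e^(−k_1 t) = k_r D. Substituting D(t) from the Streeter–Phelps equation and solving for t gives
t_c = ln[(k_r/k_1)(1 − D₀(k_r−k_1)/(k_1 L₀))] / (k_r−k_1).
Here k_r−k_1 = 1.410 d⁻¹ and 1 − D₀(k_r−k_1)/(k_1 L₀) = 1 − 2.05×1.410/(0.120×52.8) = 0.5438, so
t_c = ln(12.75 × 0.5438) / 1.410 = 1.936 / 1.410 = 1.373 d.
D_c = (k_1/k_r) L₀ e^(−k_1 t_c) = (0.120/1.53) × 52.8 × e^(−0.120×1.373) = 0.07843 × 52.8 × 0.8481 = 3.512 mg/L.
Minimum DO = C_s − D_c = 8.86 − 3.512 = 5.348 mg/L.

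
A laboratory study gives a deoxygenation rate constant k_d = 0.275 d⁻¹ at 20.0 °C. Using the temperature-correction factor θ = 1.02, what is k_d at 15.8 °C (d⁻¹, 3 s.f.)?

k_d(T₂) = k_d(T₁) · θ^(T₂−T₁) = 0.275 × 1.02^(15.8−20.0)
= 0.275 × 1.02^-4.20 = 0.275 × 0.9202 = 0.2531 d⁻¹.

k_d ≈ 0.253 d⁻¹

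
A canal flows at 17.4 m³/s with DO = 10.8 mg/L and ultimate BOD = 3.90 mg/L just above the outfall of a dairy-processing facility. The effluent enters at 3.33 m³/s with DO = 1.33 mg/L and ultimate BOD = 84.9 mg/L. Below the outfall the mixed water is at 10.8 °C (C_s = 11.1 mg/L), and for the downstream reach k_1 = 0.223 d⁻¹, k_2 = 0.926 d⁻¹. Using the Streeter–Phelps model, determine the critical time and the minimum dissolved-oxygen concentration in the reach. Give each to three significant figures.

Mixed DO = (17.4×10.8 + 3.33×1.33)/(17.4+3.33) = 192.3/20.73 = 9.279 mg/L.
Mixed L₀ = (17.4×3.90 + 3.33×84.9)/(20.73) = 350.6/20.73 = 16.91 mg/L.
Initial deficit D₀ = C_s − DO₀ = 11.1 − 9.279 = 1.821 mg/L.
t_c = (1/0.7030) ln[(0.926/0.223)(1 − 1.821×0.7030/(0.223×16.91))] = 1.422 × ln(2.743) = 1.435 d.
D_c = (0.223/0.926) × 16.91 × e^(−0.223×1.435) = 0.2408 × 16.91 × 0.7261 = 2.957 mg/L.
Minimum DO = 11.1 − 2.957 = 8.143 mg/L.

t_c ≈ 1.44 d; minimum DO ≈ 8.14 mg/L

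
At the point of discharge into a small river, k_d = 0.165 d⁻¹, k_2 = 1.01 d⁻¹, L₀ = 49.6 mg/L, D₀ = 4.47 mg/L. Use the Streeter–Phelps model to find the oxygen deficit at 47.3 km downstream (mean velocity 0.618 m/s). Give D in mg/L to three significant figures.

Travel time t = x/v = 47.3 km / (0.618 m/s) = 47300 m / 0.618 m/s = 76540 s = 0.8858 d.
k_d L₀/(k_2−k_d) = 0.165×49.6/(1.01−0.165) = 8.184/0.8450 = 9.685 mg/L.
e^(−k_d t) = e^(−0.165×0.8858) = 0.8640; e^(−k_2 t) = e^(−1.01×0.8858) = 0.4087.
D = 9.685 × (0.8640 − 0.4087) + 4.47 × 0.4087 = 4.410 + 1.827 = 6.237 mg/L.

D ≈ 6.24 mg/L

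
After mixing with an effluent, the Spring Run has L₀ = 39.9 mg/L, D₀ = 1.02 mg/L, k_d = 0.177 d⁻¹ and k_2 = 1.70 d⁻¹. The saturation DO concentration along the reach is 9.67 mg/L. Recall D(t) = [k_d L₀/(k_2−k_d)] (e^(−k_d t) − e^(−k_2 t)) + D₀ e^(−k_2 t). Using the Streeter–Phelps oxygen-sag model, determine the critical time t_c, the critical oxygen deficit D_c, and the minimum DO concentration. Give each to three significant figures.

t_c ≈ 1.32 d; D_c ≈ 3.29 mg/L; min DO ≈ 6.38 mg/L

t_c = [1/(k_2−k_d)] ln[(k_2/k_d)(1 − D₀(k_2−k_d)/(k_d L₀))]
= [1/(1.70−0.177)] ln[(1.70/0.177)(1 − 1.02×1.523/(0.177×39.9))]
= (1/1.523) ln[9.605 × 0.7800] = 0.6566 × ln(7.492) = 0.6566 × 2.014 = 1.322 d.
L(t_c) = L₀ e^(−k_d t_c) = 39.9 × 0.7913 = 31.57 mg/L, and at the critical point k_2 D_c = k_d L, so D_c = (0.177/1.70) × 31.57 = 3.287 mg/L.
Minimum DO = C_s − D_c = 9.67 − 3.287 = 6.383 mg/L.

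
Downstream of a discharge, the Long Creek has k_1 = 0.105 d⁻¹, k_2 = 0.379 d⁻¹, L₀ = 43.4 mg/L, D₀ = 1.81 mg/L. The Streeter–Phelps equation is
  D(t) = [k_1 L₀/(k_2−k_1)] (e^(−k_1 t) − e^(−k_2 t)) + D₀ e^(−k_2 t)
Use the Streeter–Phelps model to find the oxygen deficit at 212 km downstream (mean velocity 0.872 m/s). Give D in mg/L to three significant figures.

D ≈ 7.28 mg/L

Travel time t = x/v = 212 km / (0.872 m/s) = 212000 m / 0.872 m/s = 243100 s = 2.814 d.
k_1 L₀/(k_2−k_1) = 0.105×43.4/(0.379−0.105) = 4.557/0.2740 = 16.63 mg/L.
e^(−k_1 t) = e^(−0.105×2.814) = 0.7442; e^(−k_2 t) = e^(−0.379×2.814) = 0.3442.
D = 16.63 × (0.7442 − 0.3442) + 1.81 × 0.3442 = 6.652 + 0.6230 = 7.275 mg/L.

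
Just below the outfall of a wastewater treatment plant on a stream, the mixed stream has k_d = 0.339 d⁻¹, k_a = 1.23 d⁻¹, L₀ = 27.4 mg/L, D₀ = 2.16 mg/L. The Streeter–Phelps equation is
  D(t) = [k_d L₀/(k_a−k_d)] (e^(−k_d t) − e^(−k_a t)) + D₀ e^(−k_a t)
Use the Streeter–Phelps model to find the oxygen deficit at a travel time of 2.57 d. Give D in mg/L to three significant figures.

k_d L₀/(k_a−k_d) = 0.339×27.4/(1.23−0.339) = 9.289/0.8910 = 10.42 mg/L.
e^(−k_d t) = e^(−0.339×2.570) = 0.4184; e^(−k_a t) = e^(−1.23×2.570) = 0.04238.
D = 10.42 × (0.4184 − 0.04238) + 2.16 × 0.04238 = 3.920 + 0.09154 = 4.012 mg/L.

D ≈ 4.01 mg/L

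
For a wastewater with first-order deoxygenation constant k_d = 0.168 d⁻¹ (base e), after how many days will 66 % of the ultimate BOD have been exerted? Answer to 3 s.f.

y/L₀ = 1 − e^(−k_d t) = 0.66 ⇒ e^(−k_d t) = 0.340
t = −ln(0.340) / 0.168 = 1.079 / 0.168 = 6.421 d.

t ≈ 6.42 d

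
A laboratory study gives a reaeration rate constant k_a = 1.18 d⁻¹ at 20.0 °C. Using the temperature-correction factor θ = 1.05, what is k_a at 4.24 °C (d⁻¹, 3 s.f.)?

k_a(T₂) = k_a(T₁) · θ^(T₂−T₁) = 1.18 × 1.05^(4.24−20.0)
= 1.18 × 1.05^-15.8 = 1.18 × 0.4635 = 0.5469 d⁻¹.

k_a ≈ 0.547 d⁻¹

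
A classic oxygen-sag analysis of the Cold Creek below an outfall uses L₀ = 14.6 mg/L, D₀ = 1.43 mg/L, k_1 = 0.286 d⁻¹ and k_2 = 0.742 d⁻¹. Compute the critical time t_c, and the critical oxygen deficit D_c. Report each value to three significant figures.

With k_2/k_1 = 2.594 and 1 − D₀(k_2−k_1)/(k_1 L₀) = 0.8438,
t_c = ln(2.594 × 0.8438) / (0.742 − 0.286) = ln(2.189) / 0.4560 = 0.7836/0.4560 = 1.718 d.
L(t_c) = L₀ e^(−k_1 t_c) = 14.6 × 0.6117 = 8.931 mg/L, and at the critical point k_2 D_c = k_1 L, so D_c = (0.286/0.742) × 8.931 = 3.443 mg/L.

t_c ≈ 1.72 d; D_c ≈ 3.44 mg/L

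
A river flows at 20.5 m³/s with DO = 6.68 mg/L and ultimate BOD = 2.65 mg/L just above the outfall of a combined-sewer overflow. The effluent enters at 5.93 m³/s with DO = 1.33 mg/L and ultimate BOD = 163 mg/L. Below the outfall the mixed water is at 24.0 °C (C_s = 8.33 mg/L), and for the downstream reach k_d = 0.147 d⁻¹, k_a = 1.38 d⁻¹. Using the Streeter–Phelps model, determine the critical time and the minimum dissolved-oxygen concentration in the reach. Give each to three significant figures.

Mixed DO = (20.5×6.68 + 5.93×1.33)/(20.5+5.93) = 144.8/26.43 = 5.480 mg/L.
Mixed L₀ = (20.5×2.65 + 5.93×163)/(26.43) = 1021/26.43 = 38.63 mg/L.
Initial deficit D₀ = C_s − DO₀ = 8.33 − 5.480 = 2.850 mg/L.
t_c = (1/1.233) ln[(1.38/0.147)(1 − 2.850×1.233/(0.147×38.63))] = 0.8110 × ln(3.577) = 1.034 d.
D_c = (0.147/1.38) × 38.63 × e^(−0.147×1.034) = 0.1065 × 38.63 × 0.8590 = 3.535 mg/L.
Minimum DO = 8.33 − 3.535 = 4.795 mg/L.

t_c ≈ 1.03 d; minimum DO ≈ 4.80 mg/L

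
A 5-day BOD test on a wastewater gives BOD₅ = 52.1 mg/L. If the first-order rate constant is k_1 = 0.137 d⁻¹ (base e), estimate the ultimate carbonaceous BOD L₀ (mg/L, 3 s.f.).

L₀ ≈ 105 mg/L

BOD₅ = L₀(1 − e^(−5k_1)) ⇒ L₀ = BOD₅ / (1 − e^(−5×0.137))
= 52.1 / (1 − 0.5041) = 52.1 / 0.4959 = 105.1 mg/L.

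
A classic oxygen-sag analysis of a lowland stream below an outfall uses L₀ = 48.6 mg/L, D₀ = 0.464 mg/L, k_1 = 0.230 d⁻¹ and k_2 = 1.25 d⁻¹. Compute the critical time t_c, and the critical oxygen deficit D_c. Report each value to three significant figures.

t_c ≈ 1.62 d; D_c ≈ 6.16 mg/L

t_c = [1/(k_2−k_1)] ln[(k_2/k_1)(1 − D₀(k_2−k_1)/(k_1 L₀))]
= [1/(1.25−0.230)] ln[(1.25/0.230)(1 − 0.464×1.020/(0.230×48.6))]
= (1/1.020) ln[5.435 × 0.9577] = 0.9804 × ln(5.205) = 0.9804 × 1.650 = 1.617 d.
D_c = (k_1/k_2) L₀ e^(−k_1 t_c) = (0.230/1.25) × 48.6 × e^(−0.230×1.617) = 0.1840 × 48.6 × 0.6894 = 6.165 mg/L.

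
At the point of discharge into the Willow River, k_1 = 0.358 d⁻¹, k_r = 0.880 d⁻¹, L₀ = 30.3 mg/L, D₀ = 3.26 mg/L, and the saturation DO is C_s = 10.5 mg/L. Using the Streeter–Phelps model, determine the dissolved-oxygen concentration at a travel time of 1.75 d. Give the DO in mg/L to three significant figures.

k_1 L₀/(k_r−k_1) = 0.358×30.3/(0.880−0.358) = 10.85/0.5220 = 20.78 mg/L.
e^(−k_1 t) = e^(−0.358×1.750) = 0.5345; e^(−k_r t) = e^(−0.880×1.750) = 0.2144.
D = 20.78 × (0.5345 − 0.2144) + 3.26 × 0.2144 = 6.651 + 0.6989 = 7.350 mg/L.
DO = C_s − D = 10.5 − 7.350 = 3.150 mg/L.

DO ≈ 3.15 mg/L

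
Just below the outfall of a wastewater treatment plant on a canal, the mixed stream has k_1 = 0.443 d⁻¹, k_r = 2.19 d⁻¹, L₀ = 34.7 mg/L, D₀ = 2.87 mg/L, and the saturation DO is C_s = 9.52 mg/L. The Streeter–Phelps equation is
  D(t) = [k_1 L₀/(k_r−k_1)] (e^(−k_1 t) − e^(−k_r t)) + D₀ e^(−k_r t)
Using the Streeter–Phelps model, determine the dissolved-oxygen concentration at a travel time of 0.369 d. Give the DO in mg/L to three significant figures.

k_1 L₀/(k_r−k_1) = 0.443×34.7/(2.19−0.443) = 15.37/1.747 = 8.799 mg/L.
e^(−k_1 t) = e^(−0.443×0.3690) = 0.8492; e^(−k_r t) = e^(−2.19×0.3690) = 0.4457.
D = 8.799 × (0.8492 − 0.4457) + 2.87 × 0.4457 = 3.550 + 1.279 = 4.830 mg/L.
DO = C_s − D = 9.52 − 4.830 = 4.690 mg/L.

DO ≈ 4.69 mg/L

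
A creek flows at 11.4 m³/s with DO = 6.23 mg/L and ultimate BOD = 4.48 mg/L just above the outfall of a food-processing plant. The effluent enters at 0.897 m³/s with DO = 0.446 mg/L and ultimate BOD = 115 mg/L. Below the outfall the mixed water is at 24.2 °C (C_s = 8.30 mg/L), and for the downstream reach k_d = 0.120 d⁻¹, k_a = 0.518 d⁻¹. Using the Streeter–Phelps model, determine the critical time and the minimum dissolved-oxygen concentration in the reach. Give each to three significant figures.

Mixed DO = (11.4×6.23 + 0.897×0.446)/(11.4+0.897) = 71.42/12.30 = 5.808 mg/L.
Mixed L₀ = (11.4×4.48 + 0.897×115)/(12.30) = 154.2/12.30 = 12.54 mg/L.
Initial deficit D₀ = C_s − DO₀ = 8.30 − 5.808 = 2.492 mg/L.
t_c = (1/0.3980) ln[(0.518/0.120)(1 − 2.492×0.3980/(0.120×12.54))] = 2.513 × ln(1.472) = 0.9715 d.
D_c = (0.120/0.518) × 12.54 × e^(−0.120×0.9715) = 0.2317 × 12.54 × 0.8900 = 2.586 mg/L.
Minimum DO = 8.30 − 2.586 = 5.714 mg/L.

t_c ≈ 0.972 d; minimum DO ≈ 5.71 mg/L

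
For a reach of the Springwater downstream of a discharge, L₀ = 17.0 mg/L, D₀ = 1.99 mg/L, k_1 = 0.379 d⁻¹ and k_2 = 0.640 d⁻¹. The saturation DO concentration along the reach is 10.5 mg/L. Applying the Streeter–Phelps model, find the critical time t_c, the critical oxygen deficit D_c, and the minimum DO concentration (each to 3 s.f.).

At the critical point dD/dt = 0, so k_1 L₀ e^(−k_1 t) = k_2 D. Substituting D(t) from the Streeter–Phelps equation and solving for t gives
t_c = ln[(k_2/k_1)(1 − D₀(k_2−k_1)/(k_1 L₀))] / (k_2−k_1).
Here k_2−k_1 = 0.2610 d⁻¹ and 1 − D₀(k_2−k_1)/(k_1 L₀) = 1 − 1.99×0.2610/(0.379×17.0) = 0.9194, so
t_c = ln(1.689 × 0.9194) / 0.2610 = 0.4399 / 0.2610 = 1.685 d.
L(t_c) = L₀ e^(−k_1 t_c) = 17.0 × 0.5279 = 8.975 mg/L, and at the critical point k_2 D_c = k_1 L, so D_c = (0.379/0.640) × 8.975 = 5.315 mg/L.
Minimum DO = C_s − D_c = 10.5 − 5.315 = 5.185 mg/L.

t_c ≈ 1.69 d; D_c ≈ 5.31 mg/L; min DO ≈ 5.19 mg/L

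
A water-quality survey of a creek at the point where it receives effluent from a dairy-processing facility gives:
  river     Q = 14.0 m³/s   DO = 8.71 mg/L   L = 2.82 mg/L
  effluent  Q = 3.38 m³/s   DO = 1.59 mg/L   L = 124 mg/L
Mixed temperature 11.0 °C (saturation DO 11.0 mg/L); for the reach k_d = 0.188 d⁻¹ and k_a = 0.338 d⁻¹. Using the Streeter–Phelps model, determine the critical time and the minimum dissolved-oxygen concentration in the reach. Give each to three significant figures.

Mixed DO = (14.0×8.71 + 3.38×1.59)/(14.0+3.38) = 127.3/17.38 = 7.325 mg/L.
Mixed L₀ = (14.0×2.82 + 3.38×124)/(17.38) = 458.6/17.38 = 26.39 mg/L.
Initial deficit D₀ = C_s − DO₀ = 11.0 − 7.325 = 3.675 mg/L.
t_c = (1/0.1500) ln[(0.338/0.188)(1 − 3.675×0.1500/(0.188×26.39))] = 6.667 × ln(1.598) = 3.125 d.
D_c = (0.188/0.338) × 26.39 × e^(−0.188×3.125) = 0.5562 × 26.39 × 0.5557 = 8.155 mg/L.
Minimum DO = 11.0 − 8.155 = 2.845 mg/L.

t_c ≈ 3.13 d; minimum DO ≈ 2.84 mg/L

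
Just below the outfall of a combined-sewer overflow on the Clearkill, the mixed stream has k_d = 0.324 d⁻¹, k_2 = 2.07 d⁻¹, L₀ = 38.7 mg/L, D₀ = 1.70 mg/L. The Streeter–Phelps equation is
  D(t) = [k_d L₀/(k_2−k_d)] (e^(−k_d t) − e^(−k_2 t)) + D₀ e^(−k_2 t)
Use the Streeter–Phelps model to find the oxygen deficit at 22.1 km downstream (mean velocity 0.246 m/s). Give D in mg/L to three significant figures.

D ≈ 4.49 mg/L

Travel time t = x/v = 22.1 km / (0.246 m/s) = 22100 m / 0.246 m/s = 89840 s = 1.040 d.
k_d L₀/(k_2−k_d) = 0.324×38.7/(2.07−0.324) = 12.54/1.746 = 7.181 mg/L.
e^(−k_d t) = e^(−0.324×1.040) = 0.7140; e^(−k_2 t) = e^(−2.07×1.040) = 0.1162.
D = 7.181 × (0.7140 − 0.1162) + 1.70 × 0.1162 = 4.293 + 0.1976 = 4.490 mg/L.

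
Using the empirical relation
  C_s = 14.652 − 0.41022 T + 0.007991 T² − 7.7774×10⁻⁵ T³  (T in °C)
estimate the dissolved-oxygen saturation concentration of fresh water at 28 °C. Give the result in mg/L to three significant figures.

C_s = 14.652 − 0.41022×28 + 0.007991×28² − 7.7774×10⁻⁵×28³ = 7.723 mg/L.

C_s ≈ 7.72 mg/L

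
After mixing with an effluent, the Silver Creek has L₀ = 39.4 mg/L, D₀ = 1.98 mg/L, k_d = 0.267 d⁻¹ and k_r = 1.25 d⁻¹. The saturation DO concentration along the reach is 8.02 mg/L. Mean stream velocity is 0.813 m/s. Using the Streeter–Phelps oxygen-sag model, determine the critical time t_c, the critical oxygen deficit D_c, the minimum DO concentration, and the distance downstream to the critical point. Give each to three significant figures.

At the critical point dD/dt = 0, so k_d L₀ e^(−k_d t) = k_r D. Substituting D(t) from the Streeter–Phelps equation and solving for t gives
t_c = ln[(k_r/k_d)(1 − D₀(k_r−k_d)/(k_d L₀))] / (k_r−k_d).
Here k_r−k_d = 0.9830 d⁻¹ and 1 − D₀(k_r−k_d)/(k_d L₀) = 1 − 1.98×0.9830/(0.267×39.4) = 0.8150, so
t_c = ln(4.682 × 0.8150) / 0.9830 = 1.339 / 0.9830 = 1.362 d.
D_c = (k_d/k_r) L₀ e^(−k_d t_c) = (0.267/1.25) × 39.4 × e^(−0.267×1.362) = 0.2136 × 39.4 × 0.6951 = 5.850 mg/L.
Minimum DO = C_s − D_c = 8.02 − 5.850 = 2.170 mg/L.
x_c = v t_c = 0.813 m/s × 1.362 d × 86400 s/d = 95690 m ≈ 95.7 km.

t_c ≈ 1.36 d; D_c ≈ 5.85 mg/L; min DO ≈ 2.17 mg/L; x_c ≈ 95.7 km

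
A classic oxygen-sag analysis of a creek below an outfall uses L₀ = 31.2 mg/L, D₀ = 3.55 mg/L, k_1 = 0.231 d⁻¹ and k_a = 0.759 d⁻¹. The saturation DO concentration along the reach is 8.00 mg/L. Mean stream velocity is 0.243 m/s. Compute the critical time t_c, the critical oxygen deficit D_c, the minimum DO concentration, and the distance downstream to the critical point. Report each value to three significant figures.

t_c ≈ 1.68 d; D_c ≈ 6.44 mg/L; min DO ≈ 1.56 mg/L; x_c ≈ 35.3 km

With k_a/k_1 = 3.286 and 1 − D₀(k_a−k_1)/(k_1 L₀) = 0.7399,
t_c = ln(3.286 × 0.7399) / (0.759 − 0.231) = ln(2.431) / 0.5280 = 0.8884/0.5280 = 1.683 d.
D_c = (k_1/k_a) L₀ e^(−k_1 t_c) = (0.231/0.759) × 31.2 × e^(−0.231×1.683) = 0.3043 × 31.2 × 0.6780 = 6.438 mg/L.
Minimum DO = C_s − D_c = 8.00 − 6.438 = 1.562 mg/L.
x_c = v t_c = 0.243 m/s × 1.683 d × 86400 s/d = 35330 m ≈ 35.3 km.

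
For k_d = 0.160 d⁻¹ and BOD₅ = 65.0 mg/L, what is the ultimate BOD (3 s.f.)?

BOD₅ = L₀(1 − e^(−5k_d)) ⇒ L₀ = BOD₅ / (1 − e^(−5×0.160))
= 65.0 / (1 − 0.4493) = 65.0 / 0.5507 = 118.0 mg/L.

L₀ ≈ 118 mg/L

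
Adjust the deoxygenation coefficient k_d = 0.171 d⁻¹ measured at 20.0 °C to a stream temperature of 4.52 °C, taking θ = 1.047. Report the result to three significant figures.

k_d ≈ 0.0840 d⁻¹

k_d(T₂) = k_d(T₁) · θ^(T₂−T₁) = 0.171 × 1.047^(4.52−20.0)
= 0.171 × 1.047^-15.5 = 0.171 × 0.4912 = 0.08399 d⁻¹.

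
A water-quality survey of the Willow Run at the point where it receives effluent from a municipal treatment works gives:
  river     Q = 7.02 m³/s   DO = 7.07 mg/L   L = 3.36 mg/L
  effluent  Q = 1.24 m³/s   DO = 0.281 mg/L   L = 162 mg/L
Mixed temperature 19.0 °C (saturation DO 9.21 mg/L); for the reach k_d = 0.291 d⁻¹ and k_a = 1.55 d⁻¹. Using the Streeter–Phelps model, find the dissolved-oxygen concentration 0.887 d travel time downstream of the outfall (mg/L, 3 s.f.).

Mixed DO = (7.02×7.07 + 1.24×0.281)/(7.02+1.24) = 49.98/8.260 = 6.051 mg/L.
Mixed L₀ = (7.02×3.36 + 1.24×162)/(8.260) = 224.5/8.260 = 27.18 mg/L.
Initial deficit D₀ = C_s − DO₀ = 9.21 − 6.051 = 3.159 mg/L.
D(0.887) = [0.291×27.18/(1.55−0.291)](e^(−0.291×0.887) − e^(−1.55×0.887)) + 3.159 e^(−1.55×0.887)
= 6.281 × (0.7725 − 0.2529) + 3.159 × 0.2529 = 4.063 mg/L.
DO = 9.21 − 4.063 = 5.147 mg/L.

DO ≈ 5.15 mg/L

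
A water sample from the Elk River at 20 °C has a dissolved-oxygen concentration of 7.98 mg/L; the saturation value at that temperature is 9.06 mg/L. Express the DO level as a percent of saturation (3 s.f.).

% saturation = C/C_s × 100 = 7.98/9.06 × 100 = 88.1 %.

88.1 % saturation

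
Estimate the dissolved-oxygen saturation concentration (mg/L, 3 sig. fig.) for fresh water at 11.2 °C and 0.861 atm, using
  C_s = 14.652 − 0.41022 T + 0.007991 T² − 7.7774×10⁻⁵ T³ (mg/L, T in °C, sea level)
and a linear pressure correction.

C_s ≈ 9.43 mg/L

At sea level: C_s = 14.652 − 0.41022×11.2 + 0.007991×11.2² − 7.7774×10⁻⁵×11.2³ = 10.95 mg/L.
Pressure correction: C_s' = 10.95 × 0.861 = 9.429 mg/L.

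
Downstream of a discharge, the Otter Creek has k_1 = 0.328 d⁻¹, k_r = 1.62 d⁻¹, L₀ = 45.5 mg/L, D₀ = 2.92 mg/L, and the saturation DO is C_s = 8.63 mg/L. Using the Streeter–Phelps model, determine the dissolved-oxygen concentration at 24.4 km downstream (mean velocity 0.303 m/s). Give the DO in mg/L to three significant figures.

Travel time t = x/v = 24.4 km / (0.303 m/s) = 24400 m / 0.303 m/s = 80530 s = 0.9320 d.
k_1 L₀/(k_r−k_1) = 0.328×45.5/(1.62−0.328) = 14.92/1.292 = 11.55 mg/L.
e^(−k_1 t) = e^(−0.328×0.9320) = 0.7366; e^(−k_r t) = e^(−1.62×0.9320) = 0.2209.
D = 11.55 × (0.7366 − 0.2209) + 2.92 × 0.2209 = 5.957 + 0.6451 = 6.602 mg/L.
DO = C_s − D = 8.63 − 6.602 = 2.028 mg/L.

DO ≈ 2.03 mg/L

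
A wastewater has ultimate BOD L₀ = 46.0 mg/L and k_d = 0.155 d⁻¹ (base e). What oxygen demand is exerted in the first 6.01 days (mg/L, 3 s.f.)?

y ≈ 27.9 mg/L

y_t = L₀(1 − e^(−k_d t)) = 46.0 × (1 − e^(−0.155×6.01))
= 46.0 × (1 − 0.3939) = 46.0 × 0.6061 = 27.88 mg/L.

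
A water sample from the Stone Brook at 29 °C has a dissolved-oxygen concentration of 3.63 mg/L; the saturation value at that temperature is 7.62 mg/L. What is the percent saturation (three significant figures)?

47.6 % saturation

% saturation = C/C_s × 100 = 3.63/7.62 × 100 = 47.6 %.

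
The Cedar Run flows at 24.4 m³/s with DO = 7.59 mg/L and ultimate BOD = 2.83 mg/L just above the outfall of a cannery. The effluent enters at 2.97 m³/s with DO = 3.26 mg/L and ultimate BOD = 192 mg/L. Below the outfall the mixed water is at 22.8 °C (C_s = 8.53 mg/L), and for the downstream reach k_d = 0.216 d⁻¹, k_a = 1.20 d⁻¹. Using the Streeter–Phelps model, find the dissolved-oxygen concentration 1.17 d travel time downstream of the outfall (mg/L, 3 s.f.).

DO ≈ 5.46 mg/L

Mixed DO = (24.4×7.59 + 2.97×3.26)/(24.4+2.97) = 194.9/27.37 = 7.120 mg/L.
Mixed L₀ = (24.4×2.83 + 2.97×192)/(27.37) = 639.3/27.37 = 23.36 mg/L.
Initial deficit D₀ = C_s − DO₀ = 8.53 − 7.120 = 1.410 mg/L.
D(1.17) = [0.216×23.36/(1.20−0.216)](e^(−0.216×1.17) − e^(−1.20×1.17)) + 1.410 e^(−1.20×1.17)
= 5.127 × (0.7767 − 0.2456) + 1.410 × 0.2456 = 3.069 mg/L.
DO = 8.53 − 3.069 = 5.461 mg/L.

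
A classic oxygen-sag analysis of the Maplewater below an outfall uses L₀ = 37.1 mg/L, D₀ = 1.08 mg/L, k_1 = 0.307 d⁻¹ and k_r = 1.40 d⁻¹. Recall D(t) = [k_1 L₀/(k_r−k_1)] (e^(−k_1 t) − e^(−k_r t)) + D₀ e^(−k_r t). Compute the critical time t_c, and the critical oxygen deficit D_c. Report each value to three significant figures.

With k_r/k_1 = 4.560 and 1 − D₀(k_r−k_1)/(k_1 L₀) = 0.8964,
t_c = ln(4.560 × 0.8964) / (1.40 − 0.307) = ln(4.088) / 1.093 = 1.408/1.093 = 1.288 d.
L(t_c) = L₀ e^(−k_1 t_c) = 37.1 × 0.6734 = 24.98 mg/L, and at the critical point k_r D_c = k_1 L, so D_c = (0.307/1.40) × 24.98 = 5.478 mg/L.

t_c ≈ 1.29 d; D_c ≈ 5.48 mg/L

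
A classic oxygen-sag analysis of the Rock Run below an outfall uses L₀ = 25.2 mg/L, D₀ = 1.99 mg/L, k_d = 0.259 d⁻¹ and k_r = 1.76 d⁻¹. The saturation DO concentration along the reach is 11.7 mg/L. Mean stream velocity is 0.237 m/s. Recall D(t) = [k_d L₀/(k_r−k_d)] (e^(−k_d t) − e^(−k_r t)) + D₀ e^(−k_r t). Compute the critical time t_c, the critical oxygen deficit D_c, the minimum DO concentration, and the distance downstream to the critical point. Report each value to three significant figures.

t_c ≈ 0.869 d; D_c ≈ 2.96 mg/L; min DO ≈ 8.74 mg/L; x_c ≈ 17.8 km

With k_r/k_d = 6.795 and 1 − D₀(k_r−k_d)/(k_d L₀) = 0.5424,
t_c = ln(6.795 × 0.5424) / (1.76 − 0.259) = ln(3.685) / 1.501 = 1.304/1.501 = 0.8690 d.
D_c = (k_d/k_r) L₀ e^(−k_d t_c) = (0.259/1.76) × 25.2 × e^(−0.259×0.8690) = 0.1472 × 25.2 × 0.7985 = 2.961 mg/L.
Minimum DO = C_s − D_c = 11.7 − 2.961 = 8.739 mg/L.
x_c = v t_c = 0.237 m/s × 0.8690 d × 86400 s/d = 17790 m ≈ 17.8 km.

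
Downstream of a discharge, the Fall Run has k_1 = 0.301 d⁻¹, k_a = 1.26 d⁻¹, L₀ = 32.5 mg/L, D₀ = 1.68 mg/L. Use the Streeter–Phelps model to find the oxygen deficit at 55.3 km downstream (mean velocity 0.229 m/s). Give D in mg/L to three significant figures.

D ≈ 4.15 mg/L

Travel time t = x/v = 55.3 km / (0.229 m/s) = 55300 m / 0.229 m/s = 241500 s = 2.795 d.
k_1 L₀/(k_a−k_1) = 0.301×32.5/(1.26−0.301) = 9.782/0.9590 = 10.20 mg/L.
e^(−k_1 t) = e^(−0.301×2.795) = 0.4312; e^(−k_a t) = e^(−1.26×2.795) = 0.02955.
D = 10.20 × (0.4312 − 0.02955) + 1.68 × 0.02955 = 4.097 + 0.04964 = 4.146 mg/L.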